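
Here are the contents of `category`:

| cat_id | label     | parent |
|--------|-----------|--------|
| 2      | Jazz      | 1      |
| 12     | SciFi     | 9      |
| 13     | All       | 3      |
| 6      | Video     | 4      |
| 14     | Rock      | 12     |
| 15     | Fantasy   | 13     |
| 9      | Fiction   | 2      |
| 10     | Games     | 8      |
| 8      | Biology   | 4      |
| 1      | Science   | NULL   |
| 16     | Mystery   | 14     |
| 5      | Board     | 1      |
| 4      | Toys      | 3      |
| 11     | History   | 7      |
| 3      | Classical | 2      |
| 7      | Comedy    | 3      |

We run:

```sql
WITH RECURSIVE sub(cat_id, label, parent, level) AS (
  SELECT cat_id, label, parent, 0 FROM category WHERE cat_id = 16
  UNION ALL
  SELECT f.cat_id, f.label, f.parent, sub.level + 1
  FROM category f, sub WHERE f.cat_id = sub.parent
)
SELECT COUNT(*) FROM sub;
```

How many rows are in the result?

6

Base: cat_id=16 (Mystery), parent=14, level 0.
Iteration 1: join on cat_id=14 -> Rock (id 14, parent=12, level 1).
Iteration 2: join on cat_id=12 -> SciFi (id 12, parent=9, level 2).
Iteration 3: join on cat_id=9 -> Fiction (id 9, parent=2, level 3).
Iteration 4: join on cat_id=2 -> Jazz (id 2, parent=1, level 4).
Iteration 5: join on cat_id=1 -> Science (id 1, parent=NULL, level 5).
Iteration 6: parent is NULL; no match; recursion stops.
Total rows emitted: 6.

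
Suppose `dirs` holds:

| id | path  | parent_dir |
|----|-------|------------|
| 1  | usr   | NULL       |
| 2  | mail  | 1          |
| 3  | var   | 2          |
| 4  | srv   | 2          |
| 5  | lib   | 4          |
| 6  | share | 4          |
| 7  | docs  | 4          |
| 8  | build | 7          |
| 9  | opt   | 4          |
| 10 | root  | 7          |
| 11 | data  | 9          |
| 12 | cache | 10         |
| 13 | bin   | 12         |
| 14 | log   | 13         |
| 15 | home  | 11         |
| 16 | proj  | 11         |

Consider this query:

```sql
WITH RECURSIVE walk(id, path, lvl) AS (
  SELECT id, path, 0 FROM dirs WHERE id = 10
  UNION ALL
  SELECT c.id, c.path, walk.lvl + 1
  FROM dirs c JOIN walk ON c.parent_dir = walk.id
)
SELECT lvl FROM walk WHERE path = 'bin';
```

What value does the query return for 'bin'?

Base: id=10 (root) at lvl 0.
Iteration 1: rows with parent_dir in {10} -> cache (id 12, lvl 1).
Iteration 2: rows with parent_dir in {12} -> bin (id 13, lvl 2).
Iteration 3: rows with parent_dir in {13} -> log (id 14, lvl 3).
Iteration 4: no rows with parent_dir in {14}; recursion stops.

2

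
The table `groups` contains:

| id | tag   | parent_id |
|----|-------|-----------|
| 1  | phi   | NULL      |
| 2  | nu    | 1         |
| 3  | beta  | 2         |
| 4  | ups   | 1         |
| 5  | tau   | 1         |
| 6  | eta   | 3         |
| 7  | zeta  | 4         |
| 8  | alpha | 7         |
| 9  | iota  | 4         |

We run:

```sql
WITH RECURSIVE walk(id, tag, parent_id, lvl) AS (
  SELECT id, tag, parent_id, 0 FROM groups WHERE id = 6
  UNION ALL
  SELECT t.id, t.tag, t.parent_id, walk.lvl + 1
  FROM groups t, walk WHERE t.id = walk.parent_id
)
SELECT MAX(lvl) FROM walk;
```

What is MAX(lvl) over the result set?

Base: id=6 (eta), parent_id=3, lvl 0.
Iteration 1: join on id=3 -> beta (id 3, parent_id=2, lvl 1).
Iteration 2: join on id=2 -> nu (id 2, parent_id=1, lvl 2).
Iteration 3: join on id=1 -> phi (id 1, parent_id=NULL, lvl 3).
Iteration 4: parent_id is NULL; no match; recursion stops.
lvl values: 0, 1, 2, 3; the maximum is 3.

3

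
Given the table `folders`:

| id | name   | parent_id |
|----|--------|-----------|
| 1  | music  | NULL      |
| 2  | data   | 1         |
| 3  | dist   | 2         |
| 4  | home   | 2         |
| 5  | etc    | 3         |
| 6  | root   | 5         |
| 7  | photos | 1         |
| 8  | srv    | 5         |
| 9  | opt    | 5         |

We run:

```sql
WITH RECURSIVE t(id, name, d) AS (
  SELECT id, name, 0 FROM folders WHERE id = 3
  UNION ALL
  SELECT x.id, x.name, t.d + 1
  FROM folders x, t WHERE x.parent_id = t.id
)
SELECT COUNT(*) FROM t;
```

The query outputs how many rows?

Base: id=3 (dist) at d 0.
Iteration 1: rows with parent_id in {3} -> etc (id 5, d 1).
Iteration 2: rows with parent_id in {5} -> root (id 6, d 2), srv (id 8, d 2), opt (id 9, d 2).
Iteration 3: no rows with parent_id in {6,8,9}; recursion stops.
Total rows emitted: 5.

5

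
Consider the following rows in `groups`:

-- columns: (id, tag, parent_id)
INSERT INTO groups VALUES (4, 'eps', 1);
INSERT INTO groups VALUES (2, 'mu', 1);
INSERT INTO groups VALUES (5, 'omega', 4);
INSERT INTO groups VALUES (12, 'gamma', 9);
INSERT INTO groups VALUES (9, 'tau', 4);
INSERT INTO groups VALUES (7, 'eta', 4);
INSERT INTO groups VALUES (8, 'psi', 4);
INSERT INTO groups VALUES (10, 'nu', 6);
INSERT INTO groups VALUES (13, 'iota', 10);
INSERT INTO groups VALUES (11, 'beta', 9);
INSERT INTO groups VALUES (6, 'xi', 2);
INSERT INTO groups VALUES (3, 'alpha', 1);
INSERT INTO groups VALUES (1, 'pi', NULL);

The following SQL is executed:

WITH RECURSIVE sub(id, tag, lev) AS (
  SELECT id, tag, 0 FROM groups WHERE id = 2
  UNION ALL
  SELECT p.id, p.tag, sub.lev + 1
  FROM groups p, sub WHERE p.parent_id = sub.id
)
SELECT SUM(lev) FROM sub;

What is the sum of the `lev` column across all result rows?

Base: id=2 (mu) at lev 0.
Iteration 1: rows with parent_id in {2} -> xi (id 6, lev 1).
Iteration 2: rows with parent_id in {6} -> nu (id 10, lev 2).
Iteration 3: rows with parent_id in {10} -> iota (id 13, lev 3).
Iteration 4: no rows with parent_id in {13}; recursion stops.
SUM(lev) = 0 + 1 + 2 + 3 = 6.

6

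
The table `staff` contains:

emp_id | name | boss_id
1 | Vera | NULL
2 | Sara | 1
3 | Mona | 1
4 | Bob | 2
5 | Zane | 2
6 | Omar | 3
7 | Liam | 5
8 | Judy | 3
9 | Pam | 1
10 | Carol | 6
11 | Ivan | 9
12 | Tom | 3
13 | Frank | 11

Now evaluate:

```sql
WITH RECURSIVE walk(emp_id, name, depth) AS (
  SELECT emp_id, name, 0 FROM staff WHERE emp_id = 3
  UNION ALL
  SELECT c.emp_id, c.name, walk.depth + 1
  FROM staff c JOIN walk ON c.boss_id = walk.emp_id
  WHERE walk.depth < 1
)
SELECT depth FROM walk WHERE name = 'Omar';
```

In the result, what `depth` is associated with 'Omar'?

1

Base: emp_id=3 (Mona) at depth 0.
Iteration 1: rows with boss_id in {3} -> Omar (id 6, depth 1), Judy (id 8, depth 1), Tom (id 12, depth 1).
Iteration 2: depth < 1 fails for all current rows; recursion stops.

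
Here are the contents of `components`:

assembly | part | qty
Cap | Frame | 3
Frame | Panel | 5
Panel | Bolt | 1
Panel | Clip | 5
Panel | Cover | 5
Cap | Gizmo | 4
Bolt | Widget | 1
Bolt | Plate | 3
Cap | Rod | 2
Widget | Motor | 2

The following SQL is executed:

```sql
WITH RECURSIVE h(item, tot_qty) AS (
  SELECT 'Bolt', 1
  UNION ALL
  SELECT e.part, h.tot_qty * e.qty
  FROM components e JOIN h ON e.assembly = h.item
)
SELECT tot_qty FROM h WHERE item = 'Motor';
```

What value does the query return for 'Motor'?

2

Base: (Bolt, tot_qty=1).
Iteration 1: components of {Bolt} -> Plate = 1*3 = 3, Widget = 1*1 = 1.
Iteration 2: components of {Plate,Widget} -> Motor = 1*2 = 2.
Iteration 3: no further components; recursion stops.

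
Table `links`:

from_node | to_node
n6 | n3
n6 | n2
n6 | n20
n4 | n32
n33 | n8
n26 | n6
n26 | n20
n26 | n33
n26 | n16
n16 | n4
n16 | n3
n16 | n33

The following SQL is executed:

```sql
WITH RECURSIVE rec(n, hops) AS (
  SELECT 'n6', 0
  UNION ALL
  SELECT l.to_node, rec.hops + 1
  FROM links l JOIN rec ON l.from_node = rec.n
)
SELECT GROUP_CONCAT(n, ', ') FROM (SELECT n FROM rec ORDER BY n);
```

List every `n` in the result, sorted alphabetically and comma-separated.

Base: (n6, hops=0).
Iteration 1: edges from {n6} -> (n2, hops=1), (n20, hops=1), (n3, hops=1).
Iteration 2: no outgoing edges from {n2,n20,n3}; recursion stops.

n2, n20, n3, n6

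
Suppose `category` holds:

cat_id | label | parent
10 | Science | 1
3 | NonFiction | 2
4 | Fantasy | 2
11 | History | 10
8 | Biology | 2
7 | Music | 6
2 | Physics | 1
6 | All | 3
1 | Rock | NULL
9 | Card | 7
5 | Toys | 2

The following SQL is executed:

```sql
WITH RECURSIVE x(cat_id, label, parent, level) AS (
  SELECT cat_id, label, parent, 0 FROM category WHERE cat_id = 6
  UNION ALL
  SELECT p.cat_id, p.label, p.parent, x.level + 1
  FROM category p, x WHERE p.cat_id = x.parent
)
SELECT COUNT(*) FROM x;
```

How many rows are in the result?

4

Base: cat_id=6 (All), parent=3, level 0.
Iteration 1: join on cat_id=3 -> NonFiction (id 3, parent=2, level 1).
Iteration 2: join on cat_id=2 -> Physics (id 2, parent=1, level 2).
Iteration 3: join on cat_id=1 -> Rock (id 1, parent=NULL, level 3).
Iteration 4: parent is NULL; no match; recursion stops.
Total rows emitted: 4.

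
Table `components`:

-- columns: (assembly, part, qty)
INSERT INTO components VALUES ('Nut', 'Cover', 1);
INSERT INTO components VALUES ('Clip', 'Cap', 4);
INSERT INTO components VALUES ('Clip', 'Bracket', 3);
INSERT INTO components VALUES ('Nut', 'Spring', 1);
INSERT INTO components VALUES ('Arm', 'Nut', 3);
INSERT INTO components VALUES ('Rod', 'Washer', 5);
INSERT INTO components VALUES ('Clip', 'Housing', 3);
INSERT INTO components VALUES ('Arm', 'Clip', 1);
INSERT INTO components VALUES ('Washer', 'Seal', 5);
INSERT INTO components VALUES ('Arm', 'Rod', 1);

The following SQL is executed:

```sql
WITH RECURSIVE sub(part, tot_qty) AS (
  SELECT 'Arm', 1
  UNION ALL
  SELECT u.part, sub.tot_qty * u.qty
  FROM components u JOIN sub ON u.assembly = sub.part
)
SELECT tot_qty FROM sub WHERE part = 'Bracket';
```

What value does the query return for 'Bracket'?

3

Base: (Arm, tot_qty=1).
Iteration 1: components of {Arm} -> Clip = 1*1 = 1, Nut = 1*3 = 3, Rod = 1*1 = 1.
Iteration 2: components of {Clip,Nut,Rod} -> Bracket = 1*3 = 3, Cap = 1*4 = 4, Cover = 3*1 = 3, Housing = 1*3 = 3, Spring = 3*1 = 3, Washer = 1*5 = 5.
Iteration 3: components of {Bracket,Cap,Cover,Housing,Spring,Washer} -> Seal = 5*5 = 25.
Iteration 4: no further components; recursion stops.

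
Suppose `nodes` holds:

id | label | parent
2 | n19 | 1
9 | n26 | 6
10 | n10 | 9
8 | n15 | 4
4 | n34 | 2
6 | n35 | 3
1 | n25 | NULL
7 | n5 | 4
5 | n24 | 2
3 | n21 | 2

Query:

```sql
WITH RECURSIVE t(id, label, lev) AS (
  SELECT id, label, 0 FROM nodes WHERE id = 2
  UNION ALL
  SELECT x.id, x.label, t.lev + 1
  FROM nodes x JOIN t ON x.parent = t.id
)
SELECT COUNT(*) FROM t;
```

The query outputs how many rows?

9

Base: id=2 (n19) at lev 0.
Iteration 1: rows with parent in {2} -> n21 (id 3, lev 1), n34 (id 4, lev 1), n24 (id 5, lev 1).
Iteration 2: rows with parent in {3,4,5} -> n35 (id 6, lev 2), n5 (id 7, lev 2), n15 (id 8, lev 2).
Iteration 3: rows with parent in {6,7,8} -> n26 (id 9, lev 3).
Iteration 4: rows with parent in {9} -> n10 (id 10, lev 4).
Iteration 5: no rows with parent in {10}; recursion stops.
Total rows emitted: 9.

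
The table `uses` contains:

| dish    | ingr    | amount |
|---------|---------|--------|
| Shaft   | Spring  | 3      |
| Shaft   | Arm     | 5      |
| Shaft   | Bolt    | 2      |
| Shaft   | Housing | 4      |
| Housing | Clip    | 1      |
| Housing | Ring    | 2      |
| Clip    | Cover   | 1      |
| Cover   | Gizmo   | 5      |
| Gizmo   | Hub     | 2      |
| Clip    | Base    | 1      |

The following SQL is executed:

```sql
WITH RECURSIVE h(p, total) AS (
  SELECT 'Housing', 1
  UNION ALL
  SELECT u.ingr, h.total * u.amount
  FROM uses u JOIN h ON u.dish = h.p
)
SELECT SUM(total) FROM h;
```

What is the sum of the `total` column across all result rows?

Base: (Housing, total=1).
Iteration 1: components of {Housing} -> Clip = 1*1 = 1, Ring = 1*2 = 2.
Iteration 2: components of {Clip,Ring} -> Base = 1*1 = 1, Cover = 1*1 = 1.
Iteration 3: components of {Base,Cover} -> Gizmo = 1*5 = 5.
Iteration 4: components of {Gizmo} -> Hub = 5*2 = 10.
Iteration 5: no further components; recursion stops.
SUM(total) = 1 + 1 + 2 + 1 + 1 + 5 + 10 = 21.

21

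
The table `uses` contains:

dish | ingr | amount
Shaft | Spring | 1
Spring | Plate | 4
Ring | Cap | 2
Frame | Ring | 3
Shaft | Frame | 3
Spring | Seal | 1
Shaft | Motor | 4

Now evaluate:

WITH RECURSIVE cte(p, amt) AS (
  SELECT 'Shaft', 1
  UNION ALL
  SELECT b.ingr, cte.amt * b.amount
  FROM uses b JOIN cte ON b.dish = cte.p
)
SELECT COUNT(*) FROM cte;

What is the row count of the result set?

Base: (Shaft, amt=1).
Iteration 1: components of {Shaft} -> Frame = 1*3 = 3, Motor = 1*4 = 4, Spring = 1*1 = 1.
Iteration 2: components of {Frame,Motor,Spring} -> Plate = 1*4 = 4, Ring = 3*3 = 9, Seal = 1*1 = 1.
Iteration 3: components of {Plate,Ring,Seal} -> Cap = 9*2 = 18.
Iteration 4: no further components; recursion stops.
Total rows emitted: 8.

8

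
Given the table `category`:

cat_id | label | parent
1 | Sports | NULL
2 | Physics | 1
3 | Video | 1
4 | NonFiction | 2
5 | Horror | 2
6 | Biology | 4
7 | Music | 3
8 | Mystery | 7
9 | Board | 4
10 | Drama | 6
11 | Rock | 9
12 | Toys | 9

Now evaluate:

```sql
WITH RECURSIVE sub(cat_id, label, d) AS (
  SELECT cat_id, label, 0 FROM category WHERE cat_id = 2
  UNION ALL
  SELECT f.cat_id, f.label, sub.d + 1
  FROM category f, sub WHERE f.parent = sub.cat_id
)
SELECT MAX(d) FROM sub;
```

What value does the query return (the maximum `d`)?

Base: cat_id=2 (Physics) at d 0.
Iteration 1: rows with parent in {2} -> NonFiction (id 4, d 1), Horror (id 5, d 1).
Iteration 2: rows with parent in {4,5} -> Biology (id 6, d 2), Board (id 9, d 2).
Iteration 3: rows with parent in {6,9} -> Drama (id 10, d 3), Rock (id 11, d 3), Toys (id 12, d 3).
Iteration 4: no rows with parent in {10,11,12}; recursion stops.
d values: 0, 1, 1, 2, 2, 3, 3, 3; the maximum is 3.

3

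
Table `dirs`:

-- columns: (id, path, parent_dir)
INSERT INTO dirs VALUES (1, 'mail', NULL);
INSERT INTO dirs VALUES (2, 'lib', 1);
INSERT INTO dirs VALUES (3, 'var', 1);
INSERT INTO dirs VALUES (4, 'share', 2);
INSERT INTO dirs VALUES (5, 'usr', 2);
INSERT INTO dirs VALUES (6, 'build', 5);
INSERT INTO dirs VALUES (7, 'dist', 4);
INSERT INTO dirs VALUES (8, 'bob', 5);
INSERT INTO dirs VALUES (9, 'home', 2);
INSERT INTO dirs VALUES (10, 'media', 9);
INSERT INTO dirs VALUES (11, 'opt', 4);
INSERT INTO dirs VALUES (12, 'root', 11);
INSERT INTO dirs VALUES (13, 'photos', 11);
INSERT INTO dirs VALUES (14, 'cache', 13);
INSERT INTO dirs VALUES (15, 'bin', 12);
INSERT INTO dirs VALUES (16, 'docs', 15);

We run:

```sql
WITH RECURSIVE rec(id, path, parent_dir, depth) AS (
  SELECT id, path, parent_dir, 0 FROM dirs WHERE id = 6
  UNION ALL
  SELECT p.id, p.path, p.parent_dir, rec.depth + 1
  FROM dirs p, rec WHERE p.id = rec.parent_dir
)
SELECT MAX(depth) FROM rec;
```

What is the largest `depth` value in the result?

Base: id=6 (build), parent_dir=5, depth 0.
Iteration 1: join on id=5 -> usr (id 5, parent_dir=2, depth 1).
Iteration 2: join on id=2 -> lib (id 2, parent_dir=1, depth 2).
Iteration 3: join on id=1 -> mail (id 1, parent_dir=NULL, depth 3).
Iteration 4: parent_dir is NULL; no match; recursion stops.
depth values: 0, 1, 2, 3; the maximum is 3.

3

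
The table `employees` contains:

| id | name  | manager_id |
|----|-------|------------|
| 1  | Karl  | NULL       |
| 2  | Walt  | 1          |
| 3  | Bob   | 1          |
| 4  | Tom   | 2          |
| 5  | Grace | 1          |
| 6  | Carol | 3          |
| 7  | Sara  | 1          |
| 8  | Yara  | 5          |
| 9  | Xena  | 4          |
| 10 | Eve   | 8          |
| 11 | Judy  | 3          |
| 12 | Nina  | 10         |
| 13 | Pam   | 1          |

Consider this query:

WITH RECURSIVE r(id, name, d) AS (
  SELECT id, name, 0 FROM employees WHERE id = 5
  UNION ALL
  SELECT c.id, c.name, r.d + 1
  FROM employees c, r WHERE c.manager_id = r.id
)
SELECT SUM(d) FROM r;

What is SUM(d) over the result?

Base: id=5 (Grace) at d 0.
Iteration 1: rows with manager_id in {5} -> Yara (id 8, d 1).
Iteration 2: rows with manager_id in {8} -> Eve (id 10, d 2).
Iteration 3: rows with manager_id in {10} -> Nina (id 12, d 3).
Iteration 4: no rows with manager_id in {12}; recursion stops.
SUM(d) = 0 + 1 + 2 + 3 = 6.

6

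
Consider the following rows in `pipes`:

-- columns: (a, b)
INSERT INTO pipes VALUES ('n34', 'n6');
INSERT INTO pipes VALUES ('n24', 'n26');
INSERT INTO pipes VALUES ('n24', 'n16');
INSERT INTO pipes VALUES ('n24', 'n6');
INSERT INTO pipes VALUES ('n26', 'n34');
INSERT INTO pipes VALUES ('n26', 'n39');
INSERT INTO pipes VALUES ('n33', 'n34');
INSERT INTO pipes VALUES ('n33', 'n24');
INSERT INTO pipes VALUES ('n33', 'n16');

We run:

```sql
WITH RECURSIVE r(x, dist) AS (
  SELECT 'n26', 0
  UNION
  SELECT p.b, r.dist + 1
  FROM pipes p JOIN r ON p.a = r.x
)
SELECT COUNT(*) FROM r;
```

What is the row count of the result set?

Base: (n26, dist=0).
Iteration 1: edges from {n26} -> (n34, dist=1), (n39, dist=1).
Iteration 2: edges from {n34,n39} -> (n6, dist=2).
Iteration 3: no outgoing edges from {n6}; recursion stops.
Total rows emitted: 4.

4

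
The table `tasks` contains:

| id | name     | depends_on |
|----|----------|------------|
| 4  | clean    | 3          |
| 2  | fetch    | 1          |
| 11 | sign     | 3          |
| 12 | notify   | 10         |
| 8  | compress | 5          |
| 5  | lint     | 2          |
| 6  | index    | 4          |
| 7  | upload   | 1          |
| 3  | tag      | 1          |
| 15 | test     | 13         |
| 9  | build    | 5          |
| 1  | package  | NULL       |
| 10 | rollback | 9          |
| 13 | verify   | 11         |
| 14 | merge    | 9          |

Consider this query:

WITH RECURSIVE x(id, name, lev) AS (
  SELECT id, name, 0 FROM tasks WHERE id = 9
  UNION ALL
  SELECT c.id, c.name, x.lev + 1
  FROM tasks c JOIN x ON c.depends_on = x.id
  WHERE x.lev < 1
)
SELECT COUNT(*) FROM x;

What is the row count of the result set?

3

Base: id=9 (build) at lev 0.
Iteration 1: rows with depends_on in {9} -> rollback (id 10, lev 1), merge (id 14, lev 1).
Iteration 2: lev < 1 fails for all current rows; recursion stops.
Total rows emitted: 3.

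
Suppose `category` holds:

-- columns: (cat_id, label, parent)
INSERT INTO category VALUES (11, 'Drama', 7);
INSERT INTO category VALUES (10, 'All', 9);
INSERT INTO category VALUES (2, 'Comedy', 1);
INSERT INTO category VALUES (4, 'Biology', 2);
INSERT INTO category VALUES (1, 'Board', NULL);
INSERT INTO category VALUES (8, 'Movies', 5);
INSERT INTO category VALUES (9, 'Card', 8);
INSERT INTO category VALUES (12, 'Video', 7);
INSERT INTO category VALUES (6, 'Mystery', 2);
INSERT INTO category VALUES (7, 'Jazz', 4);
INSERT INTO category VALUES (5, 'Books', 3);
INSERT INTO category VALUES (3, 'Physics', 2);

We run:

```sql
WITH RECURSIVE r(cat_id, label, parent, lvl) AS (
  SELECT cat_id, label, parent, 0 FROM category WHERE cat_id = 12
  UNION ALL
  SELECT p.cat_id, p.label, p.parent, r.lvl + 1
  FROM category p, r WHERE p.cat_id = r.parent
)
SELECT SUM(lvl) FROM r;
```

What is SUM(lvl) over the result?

10

Base: cat_id=12 (Video), parent=7, lvl 0.
Iteration 1: join on cat_id=7 -> Jazz (id 7, parent=4, lvl 1).
Iteration 2: join on cat_id=4 -> Biology (id 4, parent=2, lvl 2).
Iteration 3: join on cat_id=2 -> Comedy (id 2, parent=1, lvl 3).
Iteration 4: join on cat_id=1 -> Board (id 1, parent=NULL, lvl 4).
Iteration 5: parent is NULL; no match; recursion stops.
SUM(lvl) = 0 + 1 + 2 + 3 + 4 = 10.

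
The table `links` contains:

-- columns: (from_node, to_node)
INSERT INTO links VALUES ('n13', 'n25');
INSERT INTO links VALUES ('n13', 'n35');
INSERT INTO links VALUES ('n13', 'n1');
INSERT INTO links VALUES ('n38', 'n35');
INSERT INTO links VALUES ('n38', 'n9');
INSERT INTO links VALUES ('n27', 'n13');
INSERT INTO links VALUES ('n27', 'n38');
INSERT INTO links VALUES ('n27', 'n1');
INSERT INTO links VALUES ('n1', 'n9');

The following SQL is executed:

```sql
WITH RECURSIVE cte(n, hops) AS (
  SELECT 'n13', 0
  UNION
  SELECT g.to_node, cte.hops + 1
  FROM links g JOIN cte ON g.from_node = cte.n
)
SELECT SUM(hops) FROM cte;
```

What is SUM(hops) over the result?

5

Base: (n13, hops=0).
Iteration 1: edges from {n13} -> (n1, hops=1), (n25, hops=1), (n35, hops=1).
Iteration 2: edges from {n1,n25,n35} -> (n9, hops=2).
Iteration 3: no outgoing edges from {n9}; recursion stops.
SUM(hops) = 0 + 1 + 1 + 1 + 2 = 5.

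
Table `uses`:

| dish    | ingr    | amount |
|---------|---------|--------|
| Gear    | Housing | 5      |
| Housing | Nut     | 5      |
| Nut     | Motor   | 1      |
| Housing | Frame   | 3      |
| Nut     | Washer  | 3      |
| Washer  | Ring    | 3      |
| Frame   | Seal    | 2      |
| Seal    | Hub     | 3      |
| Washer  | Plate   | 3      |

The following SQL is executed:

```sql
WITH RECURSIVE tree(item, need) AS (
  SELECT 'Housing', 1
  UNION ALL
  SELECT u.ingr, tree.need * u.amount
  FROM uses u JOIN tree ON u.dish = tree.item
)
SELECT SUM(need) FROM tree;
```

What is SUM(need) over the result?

Base: (Housing, need=1).
Iteration 1: components of {Housing} -> Frame = 1*3 = 3, Nut = 1*5 = 5.
Iteration 2: components of {Frame,Nut} -> Motor = 5*1 = 5, Seal = 3*2 = 6, Washer = 5*3 = 15.
Iteration 3: components of {Motor,Seal,Washer} -> Hub = 6*3 = 18, Plate = 15*3 = 45, Ring = 15*3 = 45.
Iteration 4: no further components; recursion stops.
SUM(need) = 1 + 5 + 3 + 5 + 15 + 6 + 45 + 45 + 18 = 143.

143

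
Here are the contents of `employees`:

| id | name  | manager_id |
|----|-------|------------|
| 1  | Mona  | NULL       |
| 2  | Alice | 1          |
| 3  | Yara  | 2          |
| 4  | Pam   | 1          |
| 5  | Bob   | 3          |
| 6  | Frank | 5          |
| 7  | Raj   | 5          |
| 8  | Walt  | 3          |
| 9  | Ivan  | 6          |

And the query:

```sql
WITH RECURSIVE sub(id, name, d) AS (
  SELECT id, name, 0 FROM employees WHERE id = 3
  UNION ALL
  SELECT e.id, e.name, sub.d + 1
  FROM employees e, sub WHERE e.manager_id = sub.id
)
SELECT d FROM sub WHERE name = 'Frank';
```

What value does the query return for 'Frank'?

2

Base: id=3 (Yara) at d 0.
Iteration 1: rows with manager_id in {3} -> Bob (id 5, d 1), Walt (id 8, d 1).
Iteration 2: rows with manager_id in {5,8} -> Frank (id 6, d 2), Raj (id 7, d 2).
Iteration 3: rows with manager_id in {6,7} -> Ivan (id 9, d 3).
Iteration 4: no rows with manager_id in {9}; recursion stops.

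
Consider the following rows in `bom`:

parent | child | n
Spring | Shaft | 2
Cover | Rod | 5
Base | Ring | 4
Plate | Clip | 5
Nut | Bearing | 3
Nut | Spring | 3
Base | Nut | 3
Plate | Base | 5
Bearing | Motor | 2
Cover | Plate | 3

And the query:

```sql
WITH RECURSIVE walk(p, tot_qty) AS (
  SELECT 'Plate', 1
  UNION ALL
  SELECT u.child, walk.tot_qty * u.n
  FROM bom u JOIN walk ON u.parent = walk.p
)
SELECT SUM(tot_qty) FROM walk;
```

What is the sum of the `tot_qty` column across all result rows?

Base: (Plate, tot_qty=1).
Iteration 1: components of {Plate} -> Base = 1*5 = 5, Clip = 1*5 = 5.
Iteration 2: components of {Base,Clip} -> Nut = 5*3 = 15, Ring = 5*4 = 20.
Iteration 3: components of {Nut,Ring} -> Bearing = 15*3 = 45, Spring = 15*3 = 45.
Iteration 4: components of {Bearing,Spring} -> Motor = 45*2 = 90, Shaft = 45*2 = 90.
Iteration 5: no further components; recursion stops.
SUM(tot_qty) = 1 + 5 + 5 + 20 + 15 + 45 + 45 + 90 + 90 = 316.

316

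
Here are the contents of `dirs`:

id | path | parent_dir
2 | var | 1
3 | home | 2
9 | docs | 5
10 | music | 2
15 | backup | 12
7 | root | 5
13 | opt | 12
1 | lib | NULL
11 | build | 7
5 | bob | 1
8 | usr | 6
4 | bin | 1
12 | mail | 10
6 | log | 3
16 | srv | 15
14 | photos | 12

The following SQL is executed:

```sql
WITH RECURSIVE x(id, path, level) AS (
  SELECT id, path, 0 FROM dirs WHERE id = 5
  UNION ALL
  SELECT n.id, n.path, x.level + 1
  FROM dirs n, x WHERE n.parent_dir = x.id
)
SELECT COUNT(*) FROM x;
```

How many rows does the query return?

Base: id=5 (bob) at level 0.
Iteration 1: rows with parent_dir in {5} -> root (id 7, level 1), docs (id 9, level 1).
Iteration 2: rows with parent_dir in {7,9} -> build (id 11, level 2).
Iteration 3: no rows with parent_dir in {11}; recursion stops.
Total rows emitted: 4.

4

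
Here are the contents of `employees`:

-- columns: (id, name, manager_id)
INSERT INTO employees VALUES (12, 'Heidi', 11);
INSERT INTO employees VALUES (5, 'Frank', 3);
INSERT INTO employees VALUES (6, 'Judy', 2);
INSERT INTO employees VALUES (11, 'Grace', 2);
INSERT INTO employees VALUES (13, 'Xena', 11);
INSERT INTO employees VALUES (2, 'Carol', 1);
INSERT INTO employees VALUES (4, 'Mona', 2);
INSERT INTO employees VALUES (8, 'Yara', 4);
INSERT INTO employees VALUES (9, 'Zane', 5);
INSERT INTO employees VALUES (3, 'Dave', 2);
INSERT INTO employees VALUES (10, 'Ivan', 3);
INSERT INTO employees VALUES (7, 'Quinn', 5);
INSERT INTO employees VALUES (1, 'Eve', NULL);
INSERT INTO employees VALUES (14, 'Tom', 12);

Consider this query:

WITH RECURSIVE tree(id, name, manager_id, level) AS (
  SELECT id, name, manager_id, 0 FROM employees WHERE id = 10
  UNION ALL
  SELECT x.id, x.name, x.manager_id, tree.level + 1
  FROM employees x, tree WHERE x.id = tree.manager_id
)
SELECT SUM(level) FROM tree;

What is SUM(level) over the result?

6

Base: id=10 (Ivan), manager_id=3, level 0.
Iteration 1: join on id=3 -> Dave (id 3, manager_id=2, level 1).
Iteration 2: join on id=2 -> Carol (id 2, manager_id=1, level 2).
Iteration 3: join on id=1 -> Eve (id 1, manager_id=NULL, level 3).
Iteration 4: manager_id is NULL; no match; recursion stops.
SUM(level) = 0 + 1 + 2 + 3 = 6.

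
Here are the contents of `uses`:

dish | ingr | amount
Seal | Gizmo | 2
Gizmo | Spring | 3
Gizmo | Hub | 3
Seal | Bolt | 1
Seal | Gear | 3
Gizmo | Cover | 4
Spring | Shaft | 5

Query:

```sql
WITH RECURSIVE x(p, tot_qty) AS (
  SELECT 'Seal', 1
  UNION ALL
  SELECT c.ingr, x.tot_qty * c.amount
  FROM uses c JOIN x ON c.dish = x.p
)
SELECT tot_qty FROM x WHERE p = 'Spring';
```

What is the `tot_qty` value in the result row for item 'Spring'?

Base: (Seal, tot_qty=1).
Iteration 1: components of {Seal} -> Bolt = 1*1 = 1, Gear = 1*3 = 3, Gizmo = 1*2 = 2.
Iteration 2: components of {Bolt,Gear,Gizmo} -> Cover = 2*4 = 8, Hub = 2*3 = 6, Spring = 2*3 = 6.
Iteration 3: components of {Cover,Hub,Spring} -> Shaft = 6*5 = 30.
Iteration 4: no further components; recursion stops.

6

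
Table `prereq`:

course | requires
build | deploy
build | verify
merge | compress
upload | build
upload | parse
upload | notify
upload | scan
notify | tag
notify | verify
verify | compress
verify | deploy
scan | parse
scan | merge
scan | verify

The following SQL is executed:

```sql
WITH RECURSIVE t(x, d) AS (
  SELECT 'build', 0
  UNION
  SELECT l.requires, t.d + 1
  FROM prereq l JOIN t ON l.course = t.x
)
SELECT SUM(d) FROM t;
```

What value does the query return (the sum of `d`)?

6

Base: (build, d=0).
Iteration 1: edges from {build} -> (deploy, d=1), (verify, d=1).
Iteration 2: edges from {deploy,verify} -> (compress, d=2), (deploy, d=2).
Iteration 3: no outgoing edges from {compress,deploy}; recursion stops.
SUM(d) = 0 + 1 + 1 + 2 + 2 = 6.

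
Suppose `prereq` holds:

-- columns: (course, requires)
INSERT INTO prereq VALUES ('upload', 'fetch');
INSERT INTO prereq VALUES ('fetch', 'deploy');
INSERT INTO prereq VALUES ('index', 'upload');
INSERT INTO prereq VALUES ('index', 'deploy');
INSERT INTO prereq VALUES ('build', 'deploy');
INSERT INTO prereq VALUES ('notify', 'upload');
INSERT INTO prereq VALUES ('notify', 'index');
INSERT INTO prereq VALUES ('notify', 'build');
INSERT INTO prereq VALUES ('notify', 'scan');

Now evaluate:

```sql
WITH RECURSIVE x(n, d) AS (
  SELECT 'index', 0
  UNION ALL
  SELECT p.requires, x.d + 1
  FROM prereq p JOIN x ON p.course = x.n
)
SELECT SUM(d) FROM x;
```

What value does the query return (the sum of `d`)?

7

Base: (index, d=0).
Iteration 1: edges from {index} -> (deploy, d=1), (upload, d=1).
Iteration 2: edges from {deploy,upload} -> (fetch, d=2).
Iteration 3: edges from {fetch} -> (deploy, d=3).
Iteration 4: no outgoing edges from {deploy}; recursion stops.
SUM(d) = 0 + 1 + 1 + 2 + 3 = 7.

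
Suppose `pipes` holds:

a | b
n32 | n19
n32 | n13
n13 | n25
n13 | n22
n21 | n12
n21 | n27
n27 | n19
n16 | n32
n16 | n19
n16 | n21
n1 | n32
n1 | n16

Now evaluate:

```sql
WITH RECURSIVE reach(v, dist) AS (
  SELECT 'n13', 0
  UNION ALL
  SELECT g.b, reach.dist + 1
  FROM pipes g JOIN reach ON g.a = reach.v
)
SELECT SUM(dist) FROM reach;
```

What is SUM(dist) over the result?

2

Base: (n13, dist=0).
Iteration 1: edges from {n13} -> (n22, dist=1), (n25, dist=1).
Iteration 2: no outgoing edges from {n22,n25}; recursion stops.
SUM(dist) = 0 + 1 + 1 = 2.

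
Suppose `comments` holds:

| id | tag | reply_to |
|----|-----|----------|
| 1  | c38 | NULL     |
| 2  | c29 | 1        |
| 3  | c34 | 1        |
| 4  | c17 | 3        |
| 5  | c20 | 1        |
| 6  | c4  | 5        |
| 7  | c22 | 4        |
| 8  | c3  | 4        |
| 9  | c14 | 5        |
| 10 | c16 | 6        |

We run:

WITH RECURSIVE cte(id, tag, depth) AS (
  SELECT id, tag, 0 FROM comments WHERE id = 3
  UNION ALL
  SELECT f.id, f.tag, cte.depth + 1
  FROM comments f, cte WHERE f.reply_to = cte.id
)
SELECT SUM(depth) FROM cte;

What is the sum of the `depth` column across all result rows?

5

Base: id=3 (c34) at depth 0.
Iteration 1: rows with reply_to in {3} -> c17 (id 4, depth 1).
Iteration 2: rows with reply_to in {4} -> c22 (id 7, depth 2), c3 (id 8, depth 2).
Iteration 3: no rows with reply_to in {7,8}; recursion stops.
SUM(depth) = 0 + 1 + 2 + 2 = 5.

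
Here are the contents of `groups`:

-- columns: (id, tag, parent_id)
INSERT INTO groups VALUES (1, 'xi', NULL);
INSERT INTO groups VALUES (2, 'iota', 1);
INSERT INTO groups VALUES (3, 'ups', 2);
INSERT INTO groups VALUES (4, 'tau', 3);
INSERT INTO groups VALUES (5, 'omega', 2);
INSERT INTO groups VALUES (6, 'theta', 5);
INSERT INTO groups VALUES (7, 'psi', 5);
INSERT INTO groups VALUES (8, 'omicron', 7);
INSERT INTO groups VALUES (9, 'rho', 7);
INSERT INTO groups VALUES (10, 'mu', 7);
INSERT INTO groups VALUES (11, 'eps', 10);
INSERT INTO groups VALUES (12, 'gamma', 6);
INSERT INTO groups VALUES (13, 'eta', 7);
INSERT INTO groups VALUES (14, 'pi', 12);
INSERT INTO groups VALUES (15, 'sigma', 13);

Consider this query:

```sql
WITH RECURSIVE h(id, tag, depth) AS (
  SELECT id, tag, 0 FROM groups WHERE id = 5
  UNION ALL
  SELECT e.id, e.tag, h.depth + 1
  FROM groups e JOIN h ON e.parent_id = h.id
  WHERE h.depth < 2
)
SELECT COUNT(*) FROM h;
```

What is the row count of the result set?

8

Base: id=5 (omega) at depth 0.
Iteration 1: rows with parent_id in {5} -> theta (id 6, depth 1), psi (id 7, depth 1).
Iteration 2: rows with parent_id in {6,7} -> omicron (id 8, depth 2), rho (id 9, depth 2), mu (id 10, depth 2), gamma (id 12, depth 2), eta (id 13, depth 2).
Iteration 3: depth < 2 fails for all current rows; recursion stops.
Total rows emitted: 8.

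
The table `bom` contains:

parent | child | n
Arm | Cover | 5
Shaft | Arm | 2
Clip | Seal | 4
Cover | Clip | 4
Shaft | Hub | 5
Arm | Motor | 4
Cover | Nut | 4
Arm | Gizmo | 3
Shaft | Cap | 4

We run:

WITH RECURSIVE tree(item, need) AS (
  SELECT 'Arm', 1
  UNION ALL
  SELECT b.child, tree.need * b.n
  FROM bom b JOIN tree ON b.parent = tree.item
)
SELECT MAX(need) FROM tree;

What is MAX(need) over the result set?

80

Base: (Arm, need=1).
Iteration 1: components of {Arm} -> Cover = 1*5 = 5, Gizmo = 1*3 = 3, Motor = 1*4 = 4.
Iteration 2: components of {Cover,Gizmo,Motor} -> Clip = 5*4 = 20, Nut = 5*4 = 20.
Iteration 3: components of {Clip,Nut} -> Seal = 20*4 = 80.
Iteration 4: no further components; recursion stops.
need values: 1, 3, 4, 5, 20, 20, 80; the maximum is 80.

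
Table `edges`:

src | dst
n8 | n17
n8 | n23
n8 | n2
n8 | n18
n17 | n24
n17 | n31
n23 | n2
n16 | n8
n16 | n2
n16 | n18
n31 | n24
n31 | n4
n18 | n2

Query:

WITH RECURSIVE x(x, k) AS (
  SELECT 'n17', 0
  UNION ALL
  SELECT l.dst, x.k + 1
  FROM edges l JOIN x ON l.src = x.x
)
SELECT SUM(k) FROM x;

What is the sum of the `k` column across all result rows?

6

Base: (n17, k=0).
Iteration 1: edges from {n17} -> (n24, k=1), (n31, k=1).
Iteration 2: edges from {n24,n31} -> (n24, k=2), (n4, k=2).
Iteration 3: no outgoing edges from {n24,n4}; recursion stops.
SUM(k) = 0 + 1 + 1 + 2 + 2 = 6.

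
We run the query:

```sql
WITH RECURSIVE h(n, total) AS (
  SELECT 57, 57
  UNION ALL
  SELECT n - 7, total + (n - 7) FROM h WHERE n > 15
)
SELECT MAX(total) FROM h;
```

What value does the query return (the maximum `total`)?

252

Base: n=57, total=57.
Iteration 1: 57 > 15 holds -> n = 57 - 7 = 50, total = 57 + 50 = 107.
Iteration 2: 50 > 15 holds -> n = 50 - 7 = 43, total = 107 + 43 = 150.
Iteration 3: 43 > 15 holds -> n = 43 - 7 = 36, total = 150 + 36 = 186.
Iteration 4: 36 > 15 holds -> n = 36 - 7 = 29, total = 186 + 29 = 215.
Iteration 5: 29 > 15 holds -> n = 29 - 7 = 22, total = 215 + 22 = 237.
Iteration 6: 22 > 15 holds -> n = 22 - 7 = 15, total = 237 + 15 = 252.
Iteration 7: 15 > 15 fails; recursion stops.
total values: 57, 107, 150, 186, 215, 237, 252; the maximum is 252.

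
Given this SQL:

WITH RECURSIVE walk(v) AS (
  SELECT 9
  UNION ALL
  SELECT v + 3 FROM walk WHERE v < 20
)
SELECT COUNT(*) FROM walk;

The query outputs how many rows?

Base: v=9.
Iteration 1: 9 < 20 holds -> v = 9 + 3 = 12.
Iteration 2: 12 < 20 holds -> v = 12 + 3 = 15.
Iteration 3: 15 < 20 holds -> v = 15 + 3 = 18.
Iteration 4: 18 < 20 holds -> v = 18 + 3 = 21.
Iteration 5: 21 < 20 fails; recursion stops.
Total rows emitted: 5.

5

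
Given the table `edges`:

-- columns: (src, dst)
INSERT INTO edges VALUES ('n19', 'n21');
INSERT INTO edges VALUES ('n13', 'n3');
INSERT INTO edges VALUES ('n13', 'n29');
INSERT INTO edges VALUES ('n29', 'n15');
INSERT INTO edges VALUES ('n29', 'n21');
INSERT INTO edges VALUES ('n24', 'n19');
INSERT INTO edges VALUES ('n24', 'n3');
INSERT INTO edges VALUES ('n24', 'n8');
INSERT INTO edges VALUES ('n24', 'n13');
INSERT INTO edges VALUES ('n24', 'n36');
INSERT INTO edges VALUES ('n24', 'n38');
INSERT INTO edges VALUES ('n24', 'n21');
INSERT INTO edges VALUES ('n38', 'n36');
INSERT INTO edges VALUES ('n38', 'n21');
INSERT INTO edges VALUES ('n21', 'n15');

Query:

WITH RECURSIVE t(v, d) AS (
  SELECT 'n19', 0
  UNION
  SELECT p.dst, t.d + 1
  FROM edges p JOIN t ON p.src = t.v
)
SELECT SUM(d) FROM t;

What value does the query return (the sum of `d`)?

3

Base: (n19, d=0).
Iteration 1: edges from {n19} -> (n21, d=1).
Iteration 2: edges from {n21} -> (n15, d=2).
Iteration 3: no outgoing edges from {n15}; recursion stops.
SUM(d) = 0 + 1 + 2 = 3.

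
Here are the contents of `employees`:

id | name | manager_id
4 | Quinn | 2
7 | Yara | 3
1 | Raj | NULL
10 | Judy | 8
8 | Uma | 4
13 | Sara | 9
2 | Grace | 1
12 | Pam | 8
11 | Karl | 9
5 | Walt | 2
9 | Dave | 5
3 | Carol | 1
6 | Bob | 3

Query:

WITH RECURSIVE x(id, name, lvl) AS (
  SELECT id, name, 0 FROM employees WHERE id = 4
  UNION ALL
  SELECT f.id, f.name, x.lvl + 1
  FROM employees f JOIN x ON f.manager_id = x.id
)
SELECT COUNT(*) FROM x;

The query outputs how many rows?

Base: id=4 (Quinn) at lvl 0.
Iteration 1: rows with manager_id in {4} -> Uma (id 8, lvl 1).
Iteration 2: rows with manager_id in {8} -> Judy (id 10, lvl 2), Pam (id 12, lvl 2).
Iteration 3: no rows with manager_id in {10,12}; recursion stops.
Total rows emitted: 4.

4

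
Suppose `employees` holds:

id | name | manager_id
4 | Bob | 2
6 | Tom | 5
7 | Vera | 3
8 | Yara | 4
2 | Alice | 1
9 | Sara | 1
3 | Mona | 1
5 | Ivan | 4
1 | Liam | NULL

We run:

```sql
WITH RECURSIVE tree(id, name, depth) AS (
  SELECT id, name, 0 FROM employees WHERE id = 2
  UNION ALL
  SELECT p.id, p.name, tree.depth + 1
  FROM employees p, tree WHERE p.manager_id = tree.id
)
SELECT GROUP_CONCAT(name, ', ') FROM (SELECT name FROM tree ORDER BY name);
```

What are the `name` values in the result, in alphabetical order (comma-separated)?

Alice, Bob, Ivan, Tom, Yara

Base: id=2 (Alice) at depth 0.
Iteration 1: rows with manager_id in {2} -> Bob (id 4, depth 1).
Iteration 2: rows with manager_id in {4} -> Ivan (id 5, depth 2), Yara (id 8, depth 2).
Iteration 3: rows with manager_id in {5,8} -> Tom (id 6, depth 3).
Iteration 4: no rows with manager_id in {6}; recursion stops.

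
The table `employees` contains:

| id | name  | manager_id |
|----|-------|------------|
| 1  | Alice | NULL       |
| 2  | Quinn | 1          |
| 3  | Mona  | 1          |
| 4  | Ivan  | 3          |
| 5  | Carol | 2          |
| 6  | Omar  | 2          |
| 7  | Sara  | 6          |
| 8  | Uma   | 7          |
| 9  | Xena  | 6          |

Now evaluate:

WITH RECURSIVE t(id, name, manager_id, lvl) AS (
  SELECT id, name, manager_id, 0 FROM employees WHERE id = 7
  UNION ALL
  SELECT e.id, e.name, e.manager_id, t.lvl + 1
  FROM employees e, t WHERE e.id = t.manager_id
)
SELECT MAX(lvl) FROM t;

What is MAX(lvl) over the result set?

Base: id=7 (Sara), manager_id=6, lvl 0.
Iteration 1: join on id=6 -> Omar (id 6, manager_id=2, lvl 1).
Iteration 2: join on id=2 -> Quinn (id 2, manager_id=1, lvl 2).
Iteration 3: join on id=1 -> Alice (id 1, manager_id=NULL, lvl 3).
Iteration 4: manager_id is NULL; no match; recursion stops.
lvl values: 0, 1, 2, 3; the maximum is 3.

3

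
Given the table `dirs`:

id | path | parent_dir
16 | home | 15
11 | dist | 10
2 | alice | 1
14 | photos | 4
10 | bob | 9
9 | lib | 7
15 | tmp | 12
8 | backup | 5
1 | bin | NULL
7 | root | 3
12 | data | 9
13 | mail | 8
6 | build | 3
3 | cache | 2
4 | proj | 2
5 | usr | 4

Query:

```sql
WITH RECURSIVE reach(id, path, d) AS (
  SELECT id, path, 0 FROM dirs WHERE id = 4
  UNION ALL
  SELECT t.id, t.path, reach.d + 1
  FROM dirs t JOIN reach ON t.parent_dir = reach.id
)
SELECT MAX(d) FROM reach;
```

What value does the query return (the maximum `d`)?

Base: id=4 (proj) at d 0.
Iteration 1: rows with parent_dir in {4} -> usr (id 5, d 1), photos (id 14, d 1).
Iteration 2: rows with parent_dir in {5,14} -> backup (id 8, d 2).
Iteration 3: rows with parent_dir in {8} -> mail (id 13, d 3).
Iteration 4: no rows with parent_dir in {13}; recursion stops.
d values: 0, 1, 1, 2, 3; the maximum is 3.

3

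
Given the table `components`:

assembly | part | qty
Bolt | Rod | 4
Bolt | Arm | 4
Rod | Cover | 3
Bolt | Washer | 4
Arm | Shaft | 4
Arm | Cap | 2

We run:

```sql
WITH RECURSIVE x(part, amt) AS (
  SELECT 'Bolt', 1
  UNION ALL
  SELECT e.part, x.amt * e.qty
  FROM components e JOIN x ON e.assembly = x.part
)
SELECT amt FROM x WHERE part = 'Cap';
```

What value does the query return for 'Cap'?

Base: (Bolt, amt=1).
Iteration 1: components of {Bolt} -> Arm = 1*4 = 4, Rod = 1*4 = 4, Washer = 1*4 = 4.
Iteration 2: components of {Arm,Rod,Washer} -> Cap = 4*2 = 8, Cover = 4*3 = 12, Shaft = 4*4 = 16.
Iteration 3: no further components; recursion stops.

8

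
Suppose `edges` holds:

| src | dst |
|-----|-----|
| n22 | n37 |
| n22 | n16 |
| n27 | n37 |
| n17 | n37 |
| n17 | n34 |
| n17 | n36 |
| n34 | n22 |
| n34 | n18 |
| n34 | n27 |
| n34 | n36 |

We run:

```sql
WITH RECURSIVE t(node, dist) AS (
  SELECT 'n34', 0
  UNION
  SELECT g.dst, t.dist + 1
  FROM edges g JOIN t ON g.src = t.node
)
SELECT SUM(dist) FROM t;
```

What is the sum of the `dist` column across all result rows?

8

Base: (n34, dist=0).
Iteration 1: edges from {n34} -> (n18, dist=1), (n22, dist=1), (n27, dist=1), (n36, dist=1).
Iteration 2: edges from {n18,n22,n27,n36} -> (n16, dist=2), (n37, dist=2). [UNION drops 1 duplicate row(s)]
Iteration 3: no outgoing edges from {n16,n37}; recursion stops.
SUM(dist) = 0 + 1 + 1 + 1 + 1 + 2 + 2 = 8.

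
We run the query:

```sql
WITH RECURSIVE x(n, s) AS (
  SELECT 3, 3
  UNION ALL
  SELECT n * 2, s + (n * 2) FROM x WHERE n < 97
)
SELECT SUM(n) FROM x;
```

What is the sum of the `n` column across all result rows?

381

Base: n=3, s=3.
Iteration 1: 3 < 97 holds -> n = 3 * 2 = 6, s = 3 + 6 = 9.
Iteration 2: 6 < 97 holds -> n = 6 * 2 = 12, s = 9 + 12 = 21.
Iteration 3: 12 < 97 holds -> n = 12 * 2 = 24, s = 21 + 24 = 45.
Iteration 4: 24 < 97 holds -> n = 24 * 2 = 48, s = 45 + 48 = 93.
Iteration 5: 48 < 97 holds -> n = 48 * 2 = 96, s = 93 + 96 = 189.
Iteration 6: 96 < 97 holds -> n = 96 * 2 = 192, s = 189 + 192 = 381.
Iteration 7: 192 < 97 fails; recursion stops.
SUM(n) = 3 + 6 + 12 + 24 + 48 + 96 + 192 = 381.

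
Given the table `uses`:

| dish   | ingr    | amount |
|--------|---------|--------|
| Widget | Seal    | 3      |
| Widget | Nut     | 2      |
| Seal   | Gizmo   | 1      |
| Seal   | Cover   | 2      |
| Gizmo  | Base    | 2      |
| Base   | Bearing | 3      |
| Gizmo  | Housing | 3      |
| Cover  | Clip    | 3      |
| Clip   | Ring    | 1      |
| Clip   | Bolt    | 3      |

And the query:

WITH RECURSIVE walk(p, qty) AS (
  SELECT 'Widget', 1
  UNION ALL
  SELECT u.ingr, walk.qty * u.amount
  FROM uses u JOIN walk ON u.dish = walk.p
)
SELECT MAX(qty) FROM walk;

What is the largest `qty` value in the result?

Base: (Widget, qty=1).
Iteration 1: components of {Widget} -> Nut = 1*2 = 2, Seal = 1*3 = 3.
Iteration 2: components of {Nut,Seal} -> Cover = 3*2 = 6, Gizmo = 3*1 = 3.
Iteration 3: components of {Cover,Gizmo} -> Base = 3*2 = 6, Clip = 6*3 = 18, Housing = 3*3 = 9.
Iteration 4: components of {Base,Clip,Housing} -> Bearing = 6*3 = 18, Bolt = 18*3 = 54, Ring = 18*1 = 18.
Iteration 5: no further components; recursion stops.
qty values: 1, 3, 2, 3, 6, 6, 9, 18, 18, 18, 54; the maximum is 54.

54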